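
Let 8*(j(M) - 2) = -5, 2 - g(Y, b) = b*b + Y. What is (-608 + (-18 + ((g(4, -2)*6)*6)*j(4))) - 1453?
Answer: -2376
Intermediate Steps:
g(Y, b) = 2 - Y - b**2 (g(Y, b) = 2 - (b*b + Y) = 2 - (b**2 + Y) = 2 - (Y + b**2) = 2 + (-Y - b**2) = 2 - Y - b**2)
j(M) = 11/8 (j(M) = 2 + (1/8)*(-5) = 2 - 5/8 = 11/8)
(-608 + (-18 + ((g(4, -2)*6)*6)*j(4))) - 1453 = (-608 + (-18 + (((2 - 1*4 - 1*(-2)**2)*6)*6)*(11/8))) - 1453 = (-608 + (-18 + (((2 - 4 - 1*4)*6)*6)*(11/8))) - 1453 = (-608 + (-18 + (((2 - 4 - 4)*6)*6)*(11/8))) - 1453 = (-608 + (-18 + (-6*6*6)*(11/8))) - 1453 = (-608 + (-18 - 36*6*(11/8))) - 1453 = (-608 + (-18 - 216*11/8)) - 1453 = (-608 + (-18 - 297)) - 1453 = (-608 - 315) - 1453 = -923 - 1453 = -2376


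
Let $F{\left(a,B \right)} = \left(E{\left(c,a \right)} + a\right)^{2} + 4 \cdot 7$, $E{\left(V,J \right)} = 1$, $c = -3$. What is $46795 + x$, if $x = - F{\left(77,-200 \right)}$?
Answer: $40683$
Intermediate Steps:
$F{\left(a,B \right)} = 28 + \left(1 + a\right)^{2}$ ($F{\left(a,B \right)} = \left(1 + a\right)^{2} + 4 \cdot 7 = \left(1 + a\right)^{2} + 28 = 28 + \left(1 + a\right)^{2}$)
$x = -6112$ ($x = - (28 + \left(1 + 77\right)^{2}) = - (28 + 78^{2}) = - (28 + 6084) = \left(-1\right) 6112 = -6112$)
$46795 + x = 46795 - 6112 = 40683$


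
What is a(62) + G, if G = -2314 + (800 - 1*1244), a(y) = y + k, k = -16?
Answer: -2712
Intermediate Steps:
a(y) = -16 + y (a(y) = y - 16 = -16 + y)
G = -2758 (G = -2314 + (800 - 1244) = -2314 - 444 = -2758)
a(62) + G = (-16 + 62) - 2758 = 46 - 2758 = -2712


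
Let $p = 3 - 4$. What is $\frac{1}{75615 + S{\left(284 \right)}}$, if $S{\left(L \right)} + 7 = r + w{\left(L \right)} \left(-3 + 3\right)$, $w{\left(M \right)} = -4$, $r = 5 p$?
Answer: $\frac{1}{75603} \approx 1.3227 \cdot 10^{-5}$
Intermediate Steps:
$p = -1$ ($p = 3 - 4 = -1$)
$r = -5$ ($r = 5 \left(-1\right) = -5$)
$S{\left(L \right)} = -12$ ($S{\left(L \right)} = -7 - \left(5 + 4 \left(-3 + 3\right)\right) = -7 - 5 = -12$)
$\frac{1}{75615 + S{\left(284 \right)}} = \frac{1}{75615 - 12} = \frac{1}{75603}$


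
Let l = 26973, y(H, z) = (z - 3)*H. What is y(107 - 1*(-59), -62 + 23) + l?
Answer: 20001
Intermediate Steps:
y(H, z) = H*(-3 + z) (y(H, z) = (-3 + z)*H = H*(-3 + z))
y(107 - 1*(-59), -62 + 23) + l = (107 - 1*(-59))*(-3 + (-62 + 23)) + 26973 = (107 + 59)*(-3 - 39) + 26973 = 166*(-42) + 26973 = -6972 + 26973 = 20001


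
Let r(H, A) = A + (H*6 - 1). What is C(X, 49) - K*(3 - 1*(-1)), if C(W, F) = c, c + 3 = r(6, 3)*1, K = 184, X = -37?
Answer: -701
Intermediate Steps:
r(H, A) = -1 + A + 6*H (r(H, A) = A + (6*H - 1) = A + (-1 + 6*H) = -1 + A + 6*H)
c = 35 (c = -3 + (-1 + 3 + 6*6)*1 = -3 + (-1 + 3 + 36)*1 = -3 + 38*1 = -3 + 38 = 35)
C(W, F) = 35
C(X, 49) - K*(3 - 1*(-1)) = 35 - 184*(3 - 1*(-1)) = 35 - 184*(3 + 1) = 35 - 184*4 = 35 - 1*736 = 35 - 736 = -701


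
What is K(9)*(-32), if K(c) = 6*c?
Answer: -1728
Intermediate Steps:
K(9)*(-32) = (6*9)*(-32) = 54*(-32) = -1728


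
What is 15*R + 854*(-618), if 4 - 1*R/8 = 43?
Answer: -532452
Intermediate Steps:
R = -312 (R = 32 - 8*43 = 32 - 344 = -312)
15*R + 854*(-618) = 15*(-312) + 854*(-618) = -4680 - 527772 = -532452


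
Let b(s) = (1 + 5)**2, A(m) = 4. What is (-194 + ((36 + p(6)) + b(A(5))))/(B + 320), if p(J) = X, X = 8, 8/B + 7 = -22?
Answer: -87/244 ≈ -0.35656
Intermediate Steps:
B = -8/29 (B = 8/(-7 - 22) = 8/(-29) = 8*(-1/29) = -8/29 ≈ -0.27586)
p(J) = 8
b(s) = 36 (b(s) = 6**2 = 36)
(-194 + ((36 + p(6)) + b(A(5))))/(B + 320) = (-194 + ((36 + 8) + 36))/(-8/29 + 320) = (-194 + (44 + 36))/(9272/29) = (-194 + 80)*(29/9272) = -114*29/9272 = -87/244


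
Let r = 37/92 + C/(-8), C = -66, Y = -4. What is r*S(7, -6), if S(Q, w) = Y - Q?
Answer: -2189/23 ≈ -95.174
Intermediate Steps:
S(Q, w) = -4 - Q
r = 199/23 (r = 37/92 - 66/(-8) = 37*(1/92) - 66*(-⅛) = 37/92 + 33/4 = 199/23 ≈ 8.6522)
r*S(7, -6) = 199*(-4 - 1*7)/23 = 199*(-4 - 7)/23 = (199/23)*(-11) = -2189/23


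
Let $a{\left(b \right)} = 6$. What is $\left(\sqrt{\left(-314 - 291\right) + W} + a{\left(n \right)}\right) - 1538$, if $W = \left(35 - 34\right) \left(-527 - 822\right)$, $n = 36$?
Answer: $-1532 + i \sqrt{1954} \approx -1532.0 + 44.204 i$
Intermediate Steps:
$W = -1349$ ($W = 1 \left(-1349\right) = -1349$)
$\left(\sqrt{\left(-314 - 291\right) + W} + a{\left(n \right)}\right) - 1538 = \left(\sqrt{\left(-314 - 291\right) - 1349} + 6\right) - 1538 = \left(\sqrt{-605 - 1349} + 6\right) - 1538 = \left(\sqrt{-1954} + 6\right) - 1538 = \left(i \sqrt{1954} + 6\right) - 1538 = \left(6 + i \sqrt{1954}\right) - 1538 = -1532 + i \sqrt{1954}$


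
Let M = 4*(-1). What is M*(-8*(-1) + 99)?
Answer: -428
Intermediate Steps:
M = -4
M*(-8*(-1) + 99) = -4*(-8*(-1) + 99) = -4*(8 + 99) = -4*107 = -428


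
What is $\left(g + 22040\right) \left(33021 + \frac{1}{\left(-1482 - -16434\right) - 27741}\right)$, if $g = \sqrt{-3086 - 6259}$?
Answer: $\frac{320952231680}{441} + \frac{422305568 i \sqrt{9345}}{12789} \approx 7.2778 \cdot 10^{8} + 3.1921 \cdot 10^{6} i$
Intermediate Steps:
$g = i \sqrt{9345}$ ($g = \sqrt{-9345} = i \sqrt{9345} \approx 96.67 i$)
$\left(g + 22040\right) \left(33021 + \frac{1}{\left(-1482 - -16434\right) - 27741}\right) = \left(i \sqrt{9345} + 22040\right) \left(33021 + \frac{1}{\left(-1482 - -16434\right) - 27741}\right) = \left(22040 + i \sqrt{9345}\right) \left(33021 + \frac{1}{\left(-1482 + 16434\right) - 27741}\right) = \left(22040 + i \sqrt{9345}\right) \left(33021 + \frac{1}{14952 - 27741}\right) = \left(22040 + i \sqrt{9345}\right) \left(33021 + \frac{1}{-12789}\right) = \left(22040 + i \sqrt{9345}\right) \left(33021 - \frac{1}{12789}\right) = \left(22040 + i \sqrt{9345}\right) \frac{422305568}{12789} = \frac{320952231680}{441} + \frac{422305568 i \sqrt{9345}}{12789}$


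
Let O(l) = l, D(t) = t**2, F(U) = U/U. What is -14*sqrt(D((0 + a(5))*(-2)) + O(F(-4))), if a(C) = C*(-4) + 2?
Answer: -14*sqrt(1297) ≈ -504.19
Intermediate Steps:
a(C) = 2 - 4*C (a(C) = -4*C + 2 = 2 - 4*C)
F(U) = 1
-14*sqrt(D((0 + a(5))*(-2)) + O(F(-4))) = -14*sqrt(((0 + (2 - 4*5))*(-2))**2 + 1) = -14*sqrt(((0 + (2 - 20))*(-2))**2 + 1) = -14*sqrt(((0 - 18)*(-2))**2 + 1) = -14*sqrt((-18*(-2))**2 + 1) = -14*sqrt(36**2 + 1) = -14*sqrt(1296 + 1) = -14*sqrt(1297)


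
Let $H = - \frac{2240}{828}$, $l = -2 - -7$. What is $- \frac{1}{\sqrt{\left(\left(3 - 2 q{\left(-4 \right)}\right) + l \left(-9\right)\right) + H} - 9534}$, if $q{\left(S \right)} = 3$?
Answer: $\frac{986769}{9407860894} + \frac{12 i \sqrt{943}}{4703930447} \approx 0.00010489 + 7.8339 \cdot 10^{-8} i$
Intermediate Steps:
$l = 5$ ($l = -2 + 7 = 5$)
$H = - \frac{560}{207}$ ($H = \left(-2240\right) \frac{1}{828} = - \frac{560}{207} \approx -2.7053$)
$- \frac{1}{\sqrt{\left(\left(3 - 2 q{\left(-4 \right)}\right) + l \left(-9\right)\right) + H} - 9534} = - \frac{1}{\sqrt{\left(\left(3 - 6\right) + 5 \left(-9\right)\right) - \frac{560}{207}} - 9534} = - \frac{1}{\sqrt{\left(\left(3 - 6\right) - 45\right) - \frac{560}{207}} - 9534} = - \frac{1}{\sqrt{\left(-3 - 45\right) - \frac{560}{207}} - 9534} = - \frac{1}{\sqrt{-48 - \frac{560}{207}} - 9534} = - \frac{1}{\sqrt{- \frac{10496}{207}} - 9534} = - \frac{1}{\frac{16 i \sqrt{943}}{69} - 9534} = - \frac{1}{-9534 + \frac{16 i \sqrt{943}}{69}}$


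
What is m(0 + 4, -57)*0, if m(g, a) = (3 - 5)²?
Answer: 0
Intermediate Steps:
m(g, a) = 4 (m(g, a) = (-2)² = 4)
m(0 + 4, -57)*0 = 4*0 = 0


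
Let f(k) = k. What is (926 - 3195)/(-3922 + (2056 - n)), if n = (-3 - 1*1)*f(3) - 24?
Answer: 2269/1830 ≈ 1.2399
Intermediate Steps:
n = -36 (n = (-3 - 1*1)*3 - 24 = (-3 - 1)*3 - 24 = -4*3 - 24 = -12 - 24 = -36)
(926 - 3195)/(-3922 + (2056 - n)) = (926 - 3195)/(-3922 + (2056 - 1*(-36))) = -2269/(-3922 + (2056 + 36)) = -2269/(-3922 + 2092) = -2269/(-1830) = -2269*(-1/1830) = 2269/1830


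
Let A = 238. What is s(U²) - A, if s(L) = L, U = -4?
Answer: -222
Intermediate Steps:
s(U²) - A = (-4)² - 1*238 = 16 - 238 = -222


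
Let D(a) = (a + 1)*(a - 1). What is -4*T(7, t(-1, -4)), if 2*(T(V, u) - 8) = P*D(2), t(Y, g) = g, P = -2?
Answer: -20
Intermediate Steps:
D(a) = (1 + a)*(-1 + a)
T(V, u) = 5 (T(V, u) = 8 + (-2*(-1 + 2²))/2 = 8 + (-2*(-1 + 4))/2 = 8 + (-2*3)/2 = 8 + (½)*(-6) = 8 - 3 = 5)
-4*T(7, t(-1, -4)) = -4*5 = -20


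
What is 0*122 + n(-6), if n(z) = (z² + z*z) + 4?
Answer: 76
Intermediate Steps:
n(z) = 4 + 2*z² (n(z) = (z² + z²) + 4 = 2*z² + 4 = 4 + 2*z²)
0*122 + n(-6) = 0*122 + (4 + 2*(-6)²) = 0 + (4 + 2*36) = 0 + (4 + 72) = 0 + 76 = 76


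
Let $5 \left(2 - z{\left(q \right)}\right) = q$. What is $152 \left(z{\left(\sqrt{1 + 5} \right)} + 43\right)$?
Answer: $6840 - \frac{152 \sqrt{6}}{5} \approx 6765.5$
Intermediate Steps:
$z{\left(q \right)} = 2 - \frac{q}{5}$
$152 \left(z{\left(\sqrt{1 + 5} \right)} + 43\right) = 152 \left(\left(2 - \frac{\sqrt{1 + 5}}{5}\right) + 43\right) = 152 \left(\left(2 - \frac{\sqrt{6}}{5}\right) + 43\right) = 152 \left(45 - \frac{\sqrt{6}}{5}\right) = 6840 - \frac{152 \sqrt{6}}{5}$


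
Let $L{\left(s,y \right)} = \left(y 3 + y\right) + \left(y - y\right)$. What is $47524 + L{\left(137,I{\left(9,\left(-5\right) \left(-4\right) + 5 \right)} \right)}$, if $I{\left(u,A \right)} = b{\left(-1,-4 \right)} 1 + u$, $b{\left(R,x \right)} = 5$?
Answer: $47580$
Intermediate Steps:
$I{\left(u,A \right)} = 5 + u$ ($I{\left(u,A \right)} = 5 \cdot 1 + u = 5 + u$)
$L{\left(s,y \right)} = 4 y$ ($L{\left(s,y \right)} = \left(3 y + y\right) + 0 = 4 y + 0 = 4 y$)
$47524 + L{\left(137,I{\left(9,\left(-5\right) \left(-4\right) + 5 \right)} \right)} = 47524 + 4 \left(5 + 9\right) = 47524 + 4 \cdot 14 = 47524 + 56 = 47580$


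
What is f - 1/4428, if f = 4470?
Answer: 19793159/4428 ≈ 4470.0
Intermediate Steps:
f - 1/4428 = 4470 - 1/4428 = 19793159/4428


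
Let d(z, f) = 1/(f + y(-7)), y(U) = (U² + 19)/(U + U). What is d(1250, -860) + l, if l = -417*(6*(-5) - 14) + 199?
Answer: 112283531/6054 ≈ 18547.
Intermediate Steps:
y(U) = (19 + U²)/(2*U) (y(U) = (19 + U²)/((2*U)) = (19 + U²)*(1/(2*U)) = (19 + U²)/(2*U))
d(z, f) = 1/(-34/7 + f) (d(z, f) = 1/(f + (½)*(19 + (-7)²)/(-7)) = 1/(f + (½)*(-⅐)*(19 + 49)) = 1/(f + (½)*(-⅐)*68) = 1/(f - 34/7) = 1/(-34/7 + f))
l = 18547 (l = -417*(-30 - 14) + 199 = -417*(-44) + 199 = 18348 + 199 = 18547)
d(1250, -860) + l = 7/(-34 + 7*(-860)) + 18547 = 7/(-34 - 6020) + 18547 = 7/(-6054) + 18547 = 7*(-1/6054) + 18547 = -7/6054 + 18547 = 112283531/6054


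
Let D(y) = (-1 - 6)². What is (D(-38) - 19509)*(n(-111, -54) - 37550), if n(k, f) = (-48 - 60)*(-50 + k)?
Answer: 392352520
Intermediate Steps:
n(k, f) = 5400 - 108*k (n(k, f) = -108*(-50 + k) = 5400 - 108*k)
D(y) = 49 (D(y) = (-7)² = 49)
(D(-38) - 19509)*(n(-111, -54) - 37550) = (49 - 19509)*((5400 - 108*(-111)) - 37550) = -19460*((5400 + 11988) - 37550) = -19460*(17388 - 37550) = -19460*(-20162) = 392352520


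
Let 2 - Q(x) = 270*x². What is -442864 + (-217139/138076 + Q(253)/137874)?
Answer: -4216629119942675/9518545212 ≈ -4.4299e+5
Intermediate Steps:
Q(x) = 2 - 270*x²
-442864 + (-217139/138076 + Q(253)/137874) = -442864 + (-217139/138076 + (2 - 270*253²)/137874) = -442864 + (-217139*1/138076 + (2 - 270*64009)*(1/137874)) = -442864 + (-217139/138076 + (2 - 17282430)*(1/137874)) = -442864 + (-217139/138076 - 17282428*1/137874) = -442864 + (-217139/138076 - 8641214/68937) = -442864 - 1208113175507/9518545212 = -4216629119942675/9518545212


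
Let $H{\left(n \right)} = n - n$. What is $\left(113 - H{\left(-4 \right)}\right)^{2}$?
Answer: $12769$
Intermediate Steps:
$H{\left(n \right)} = 0$
$\left(113 - H{\left(-4 \right)}\right)^{2} = \left(113 - 0\right)^{2} = \left(113 + 0\right)^{2} = 113^{2} = 12769$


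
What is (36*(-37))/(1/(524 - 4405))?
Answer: 5169492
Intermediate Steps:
(36*(-37))/(1/(524 - 4405)) = -1332/(1/(-3881)) = -1332/(-1/3881) = -1332*(-3881) = 5169492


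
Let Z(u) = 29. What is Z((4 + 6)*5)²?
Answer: 841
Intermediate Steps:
Z((4 + 6)*5)² = 29² = 841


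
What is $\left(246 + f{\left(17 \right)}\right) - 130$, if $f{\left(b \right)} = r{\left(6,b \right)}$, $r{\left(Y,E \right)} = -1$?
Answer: $115$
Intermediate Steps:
$f{\left(b \right)} = -1$
$\left(246 + f{\left(17 \right)}\right) - 130 = \left(246 - 1\right) - 130 = 245 - 130 = 115$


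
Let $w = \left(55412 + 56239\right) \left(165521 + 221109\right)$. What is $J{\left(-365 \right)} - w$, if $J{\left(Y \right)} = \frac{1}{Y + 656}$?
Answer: $- \frac{12561779203829}{291} \approx -4.3168 \cdot 10^{10}$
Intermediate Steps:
$J{\left(Y \right)} = \frac{1}{656 + Y}$
$w = 43167626130$ ($w = 111651 \cdot 386630 = 43167626130$)
$J{\left(-365 \right)} - w = \frac{1}{656 - 365} - 43167626130 = \frac{1}{291} - 43167626130 = - \frac{12561779203829}{291}$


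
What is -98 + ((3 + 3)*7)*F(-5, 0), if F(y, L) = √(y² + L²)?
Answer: 112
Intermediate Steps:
F(y, L) = √(L² + y²)
-98 + ((3 + 3)*7)*F(-5, 0) = -98 + ((3 + 3)*7)*√(0² + (-5)²) = -98 + (6*7)*√(0 + 25) = -98 + 42*√25 = -98 + 42*5 = -98 + 210 = 112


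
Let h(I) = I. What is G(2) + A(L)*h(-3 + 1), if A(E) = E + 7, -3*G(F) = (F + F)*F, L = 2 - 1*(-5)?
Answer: -92/3 ≈ -30.667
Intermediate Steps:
L = 7 (L = 2 + 5 = 7)
G(F) = -2*F²/3 (G(F) = -(F + F)*F/3 = -2*F*F/3 = -2*F²/3)
A(E) = 7 + E
G(2) + A(L)*h(-3 + 1) = -⅔*2² + (7 + 7)*(-3 + 1) = -⅔*4 + 14*(-2) = -8/3 - 28 = -92/3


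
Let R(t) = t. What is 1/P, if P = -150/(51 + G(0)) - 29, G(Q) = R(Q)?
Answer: -17/543 ≈ -0.031308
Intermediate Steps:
G(Q) = Q
P = -543/17 (P = -150/(51 + 0) - 29 = -150/51 - 29 = -150*1/51 - 29 = -50/17 - 29 = -543/17 ≈ -31.941)
1/P = 1/(-543/17) = -17/543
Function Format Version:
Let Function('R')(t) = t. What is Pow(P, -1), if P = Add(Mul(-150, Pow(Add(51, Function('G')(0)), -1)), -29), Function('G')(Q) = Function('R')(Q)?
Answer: Rational(-17, 543) ≈ -0.031308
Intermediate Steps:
Function('G')(Q) = Q
P = Rational(-543, 17) (P = Add(Mul(-150, Pow(Add(51, 0), -1)), -29) = Add(Mul(-150, Pow(51, -1)), -29) = Add(Mul(-150, Rational(1, 51)), -29) = Add(Rational(-50, 17), -29) = Rational(-543, 17) ≈ -31.941)
Pow(P, -1) = Pow(Rational(-543, 17), -1) = Rational(-17, 543)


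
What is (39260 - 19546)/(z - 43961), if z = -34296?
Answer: -19714/78257 ≈ -0.25191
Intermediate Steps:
(39260 - 19546)/(z - 43961) = (39260 - 19546)/(-34296 - 43961) = 19714/(-78257) = 19714*(-1/78257) = -19714/78257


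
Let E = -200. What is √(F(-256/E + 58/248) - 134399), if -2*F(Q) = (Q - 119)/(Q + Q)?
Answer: I*√32793459673/494 ≈ 366.58*I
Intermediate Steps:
F(Q) = -(-119 + Q)/(4*Q) (F(Q) = -(Q - 119)/(2*(Q + Q)) = -(-119 + Q)/(2*(2*Q)) = -(-119 + Q)*1/(2*Q)/2 = -(-119 + Q)/(4*Q))
√(F(-256/E + 58/248) - 134399) = √((119 - (-256/(-200) + 58/248))/(4*(-256/(-200) + 58/248)) - 134399) = √((119 - (-256*(-1/200) + 58*(1/248)))/(4*(-256*(-1/200) + 58*(1/248))) - 134399) = √((119 - (32/25 + 29/124))/(4*(32/25 + 29/124)) - 134399) = √((119 - 1*4693/3100)/(4*(4693/3100)) - 134399) = √((¼)*(3100/4693)*(119 - 4693/3100) - 134399) = √((¼)*(3100/4693)*(364207/3100) - 134399) = √(364207/18772 - 134399) = √(-2522573821/18772) = I*√32793459673/494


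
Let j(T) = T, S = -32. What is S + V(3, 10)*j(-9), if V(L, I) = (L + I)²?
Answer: -1553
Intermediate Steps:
V(L, I) = (I + L)²
S + V(3, 10)*j(-9) = -32 + (10 + 3)²*(-9) = -32 + 13²*(-9) = -32 + 169*(-9) = -32 - 1521 = -1553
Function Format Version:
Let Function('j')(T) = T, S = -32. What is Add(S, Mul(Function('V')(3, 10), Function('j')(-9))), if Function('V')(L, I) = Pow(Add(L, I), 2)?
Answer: -1553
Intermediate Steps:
Function('V')(L, I) = Pow(Add(I, L), 2)
Add(S, Mul(Function('V')(3, 10), Function('j')(-9))) = Add(-32, Mul(Pow(Add(10, 3), 2), -9)) = Add(-32, Mul(Pow(13, 2), -9)) = Add(-32, Mul(169, -9)) = Add(-32, -1521) = -1553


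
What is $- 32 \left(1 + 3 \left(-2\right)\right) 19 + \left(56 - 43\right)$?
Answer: $3053$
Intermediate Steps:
$- 32 \left(1 + 3 \left(-2\right)\right) 19 + \left(56 - 43\right) = - 32 \left(1 - 6\right) 19 + 13 = - 32 \left(\left(-5\right) 19\right) + 13 = \left(-32\right) \left(-95\right) + 13 = 3040 + 13 = 3053$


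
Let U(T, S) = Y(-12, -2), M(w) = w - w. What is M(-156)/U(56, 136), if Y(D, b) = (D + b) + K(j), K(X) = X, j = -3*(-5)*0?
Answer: 0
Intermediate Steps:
j = 0 (j = 15*0 = 0)
Y(D, b) = D + b (Y(D, b) = (D + b) + 0 = D + b)
M(w) = 0
U(T, S) = -14 (U(T, S) = -12 - 2 = -14)
M(-156)/U(56, 136) = 0/(-14) = 0*(-1/14) = 0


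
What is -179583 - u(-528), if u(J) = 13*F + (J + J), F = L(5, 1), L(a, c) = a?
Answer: -178592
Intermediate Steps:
F = 5
u(J) = 65 + 2*J (u(J) = 13*5 + (J + J) = 65 + 2*J)
-179583 - u(-528) = -179583 - (65 + 2*(-528)) = -179583 - (65 - 1056) = -179583 - 1*(-991) = -179583 + 991 = -178592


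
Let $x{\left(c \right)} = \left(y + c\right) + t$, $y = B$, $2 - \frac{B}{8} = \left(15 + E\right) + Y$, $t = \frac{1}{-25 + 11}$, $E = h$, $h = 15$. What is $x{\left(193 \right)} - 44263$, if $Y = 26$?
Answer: $- \frac{623029}{14} \approx -44502.0$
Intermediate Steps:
$E = 15$
$t = - \frac{1}{14}$ ($t = \frac{1}{-14} = - \frac{1}{14} \approx -0.071429$)
$B = -432$ ($B = 16 - 8 \left(\left(15 + 15\right) + 26\right) = 16 - 8 \left(30 + 26\right) = 16 - 448 = -432$)
$y = -432$
$x{\left(c \right)} = - \frac{6049}{14} + c$ ($x{\left(c \right)} = \left(-432 + c\right) - \frac{1}{14} = - \frac{6049}{14} + c$)
$x{\left(193 \right)} - 44263 = \left(- \frac{6049}{14} + 193\right) - 44263 = - \frac{3347}{14} - 44263 = - \frac{623029}{14}$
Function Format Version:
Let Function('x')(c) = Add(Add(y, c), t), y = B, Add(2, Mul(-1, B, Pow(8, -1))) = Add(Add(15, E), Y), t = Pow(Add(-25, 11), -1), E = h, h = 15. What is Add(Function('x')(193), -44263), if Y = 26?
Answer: Rational(-623029, 14) ≈ -44502.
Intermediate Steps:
E = 15
t = Rational(-1, 14) (t = Pow(-14, -1) = Rational(-1, 14) ≈ -0.071429)
B = -432 (B = Add(16, Mul(-8, Add(Add(15, 15), 26))) = Add(16, Mul(-8, Add(30, 26))) = Add(16, Mul(-8, 56)) = Add(16, -448) = -432)
y = -432
Function('x')(c) = Add(Rational(-6049, 14), c) (Function('x')(c) = Add(Add(-432, c), Rational(-1, 14)) = Add(Rational(-6049, 14), c))
Add(Function('x')(193), -44263) = Add(Add(Rational(-6049, 14), 193), -44263) = Add(Rational(-3347, 14), -44263) = Rational(-623029, 14)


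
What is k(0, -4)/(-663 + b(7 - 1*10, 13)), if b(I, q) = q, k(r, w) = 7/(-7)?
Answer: 1/650 ≈ 0.0015385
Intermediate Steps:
k(r, w) = -1 (k(r, w) = 7*(-⅐) = -1)
k(0, -4)/(-663 + b(7 - 1*10, 13)) = -1/(-663 + 13) = -1/(-650) = -1/650*(-1) = 1/650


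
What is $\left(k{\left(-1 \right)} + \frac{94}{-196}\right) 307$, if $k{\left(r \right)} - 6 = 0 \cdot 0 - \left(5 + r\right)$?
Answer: $\frac{45743}{98} \approx 466.77$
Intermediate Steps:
$k{\left(r \right)} = 1 - r$ ($k{\left(r \right)} = 6 + \left(0 \cdot 0 - \left(5 + r\right)\right) = 6 + \left(0 - \left(5 + r\right)\right) = 6 - \left(5 + r\right) = 1 - r$)
$\left(k{\left(-1 \right)} + \frac{94}{-196}\right) 307 = \left(\left(1 - -1\right) + \frac{94}{-196}\right) 307 = \left(\left(1 + 1\right) + 94 \left(- \frac{1}{196}\right)\right) 307 = \left(2 - \frac{47}{98}\right) 307 = \frac{149}{98} \cdot 307 = \frac{45743}{98}$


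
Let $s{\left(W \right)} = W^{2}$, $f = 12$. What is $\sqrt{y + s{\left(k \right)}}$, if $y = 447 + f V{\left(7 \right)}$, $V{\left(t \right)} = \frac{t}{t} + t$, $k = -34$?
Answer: $\sqrt{1699} \approx 41.219$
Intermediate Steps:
$V{\left(t \right)} = 1 + t$
$y = 543$ ($y = 447 + 12 \left(1 + 7\right) = 447 + 12 \cdot 8 = 447 + 96 = 543$)
$\sqrt{y + s{\left(k \right)}} = \sqrt{543 + \left(-34\right)^{2}} = \sqrt{543 + 1156} = \sqrt{1699}$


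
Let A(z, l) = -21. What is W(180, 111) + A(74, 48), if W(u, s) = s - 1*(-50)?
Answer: 140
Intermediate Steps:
W(u, s) = 50 + s (W(u, s) = s + 50 = 50 + s)
W(180, 111) + A(74, 48) = (50 + 111) - 21 = 161 - 21 = 140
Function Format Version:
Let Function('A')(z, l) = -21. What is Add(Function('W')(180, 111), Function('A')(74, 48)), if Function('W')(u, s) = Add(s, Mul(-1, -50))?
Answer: 140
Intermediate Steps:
Function('W')(u, s) = Add(50, s) (Function('W')(u, s) = Add(s, 50) = Add(50, s))
Add(Function('W')(180, 111), Function('A')(74, 48)) = Add(Add(50, 111), -21) = Add(161, -21) = 140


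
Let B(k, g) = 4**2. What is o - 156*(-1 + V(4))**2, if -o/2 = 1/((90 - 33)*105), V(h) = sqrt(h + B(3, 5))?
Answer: -19606862/5985 + 624*sqrt(5) ≈ -1880.7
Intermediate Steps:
B(k, g) = 16
V(h) = sqrt(16 + h) (V(h) = sqrt(h + 16) = sqrt(16 + h))
o = -2/5985 (o = -2/((90 - 33)*105) = -2/(57*105) = -2*1/5985 = -2/5985 ≈ -0.00033417)
o - 156*(-1 + V(4))**2 = -2/5985 - 156*(-1 + sqrt(16 + 4))**2 = -2/5985 - 156*(-1 + sqrt(20))**2 = -2/5985 - 156*(-1 + 2*sqrt(5))**2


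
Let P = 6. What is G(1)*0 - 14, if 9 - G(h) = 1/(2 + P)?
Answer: -14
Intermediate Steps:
G(h) = 71/8 (G(h) = 9 - 1/(2 + 6) = 9 - 1/8 = 9 - 1*⅛ = 9 - ⅛ = 71/8)
G(1)*0 - 14 = (71/8)*0 - 14 = 0 - 14 = -14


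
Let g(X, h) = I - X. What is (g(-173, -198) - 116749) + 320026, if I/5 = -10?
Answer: 203400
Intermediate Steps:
I = -50 (I = 5*(-10) = -50)
g(X, h) = -50 - X
(g(-173, -198) - 116749) + 320026 = ((-50 - 1*(-173)) - 116749) + 320026 = ((-50 + 173) - 116749) + 320026 = (123 - 116749) + 320026 = -116626 + 320026 = 203400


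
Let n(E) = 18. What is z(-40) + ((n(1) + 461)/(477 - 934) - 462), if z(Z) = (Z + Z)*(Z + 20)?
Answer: 519587/457 ≈ 1137.0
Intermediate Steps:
z(Z) = 2*Z*(20 + Z) (z(Z) = (2*Z)*(20 + Z) = 2*Z*(20 + Z))
z(-40) + ((n(1) + 461)/(477 - 934) - 462) = 2*(-40)*(20 - 40) + ((18 + 461)/(477 - 934) - 462) = 2*(-40)*(-20) + (479/(-457) - 462) = 1600 + (479*(-1/457) - 462) = 1600 + (-479/457 - 462) = 1600 - 211613/457 = 519587/457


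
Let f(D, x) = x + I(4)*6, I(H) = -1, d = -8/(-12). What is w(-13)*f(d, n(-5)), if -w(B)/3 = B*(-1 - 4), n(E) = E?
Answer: 2145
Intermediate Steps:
d = 2/3 (d = -8*(-1/12) = 2/3 ≈ 0.66667)
f(D, x) = -6 + x (f(D, x) = x - 1*6 = x - 6 = -6 + x)
w(B) = 15*B (w(B) = -3*B*(-1 - 4) = -3*B*(-5) = -(-15)*B = 15*B)
w(-13)*f(d, n(-5)) = (15*(-13))*(-6 - 5) = -195*(-11) = 2145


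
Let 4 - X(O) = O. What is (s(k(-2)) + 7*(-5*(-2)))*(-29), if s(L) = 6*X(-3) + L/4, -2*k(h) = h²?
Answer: -6467/2 ≈ -3233.5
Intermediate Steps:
X(O) = 4 - O
k(h) = -h²/2
s(L) = 42 + L/4 (s(L) = 6*(4 - 1*(-3)) + L/4 = 6*(4 + 3) + L*(¼) = 6*7 + L/4 = 42 + L/4)
(s(k(-2)) + 7*(-5*(-2)))*(-29) = ((42 + (-½*(-2)²)/4) + 7*(-5*(-2)))*(-29) = ((42 + (-½*4)/4) + 7*10)*(-29) = ((42 + (¼)*(-2)) + 70)*(-29) = ((42 - ½) + 70)*(-29) = (83/2 + 70)*(-29) = (223/2)*(-29) = -6467/2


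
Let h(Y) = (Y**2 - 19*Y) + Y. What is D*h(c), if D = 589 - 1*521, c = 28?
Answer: 19040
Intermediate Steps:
h(Y) = Y**2 - 18*Y
D = 68 (D = 589 - 521 = 68)
D*h(c) = 68*(28*(-18 + 28)) = 68*(28*10) = 68*280 = 19040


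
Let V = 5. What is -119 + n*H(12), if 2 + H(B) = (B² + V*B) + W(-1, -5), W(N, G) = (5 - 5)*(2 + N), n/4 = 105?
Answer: 84721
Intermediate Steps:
n = 420 (n = 4*105 = 420)
W(N, G) = 0 (W(N, G) = 0*(2 + N) = 0)
H(B) = -2 + B² + 5*B (H(B) = -2 + ((B² + 5*B) + 0) = -2 + (B² + 5*B) = -2 + B² + 5*B)
-119 + n*H(12) = -119 + 420*(-2 + 12² + 5*12) = -119 + 420*(-2 + 144 + 60) = -119 + 420*202 = -119 + 84840 = 84721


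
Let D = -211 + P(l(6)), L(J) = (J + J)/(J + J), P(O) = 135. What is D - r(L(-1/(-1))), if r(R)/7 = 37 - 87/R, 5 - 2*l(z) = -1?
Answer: 274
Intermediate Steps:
l(z) = 3 (l(z) = 5/2 - 1/2*(-1) = 5/2 + 1/2 = 3)
L(J) = 1 (L(J) = (2*J)/((2*J)) = (2*J)*(1/(2*J)) = 1)
r(R) = 259 - 609/R (r(R) = 7*(37 - 87/R) = 259 - 609/R)
D = -76 (D = -211 + 135 = -76)
D - r(L(-1/(-1))) = -76 - (259 - 609/1) = -76 - (259 - 609*1) = -76 - (259 - 609) = -76 - 1*(-350) = -76 + 350 = 274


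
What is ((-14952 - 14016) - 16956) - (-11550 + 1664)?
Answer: -36038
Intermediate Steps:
((-14952 - 14016) - 16956) - (-11550 + 1664) = (-28968 - 16956) - 1*(-9886) = -45924 + 9886 = -36038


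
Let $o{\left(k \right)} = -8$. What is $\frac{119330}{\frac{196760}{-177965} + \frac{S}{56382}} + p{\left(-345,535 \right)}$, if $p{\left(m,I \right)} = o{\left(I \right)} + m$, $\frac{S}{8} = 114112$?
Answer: $\frac{57196318799147}{7568490716} \approx 7557.2$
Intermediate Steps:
$S = 912896$ ($S = 8 \cdot 114112 = 912896$)
$p{\left(m,I \right)} = -8 + m$
$\frac{119330}{\frac{196760}{-177965} + \frac{S}{56382}} + p{\left(-345,535 \right)} = \frac{119330}{\frac{196760}{-177965} + \frac{912896}{56382}} - 353 = \frac{119330}{196760 \left(- \frac{1}{177965}\right) + 912896 \cdot \frac{1}{56382}} - 353 = \frac{119330}{- \frac{39352}{35593} + \frac{456448}{28191}} - 353 = \frac{119330}{\frac{15136981432}{1003402263}} - 353 = 119330 \cdot \frac{1003402263}{15136981432} - 353 = \frac{59867996021895}{7568490716} - 353 = \frac{57196318799147}{7568490716}$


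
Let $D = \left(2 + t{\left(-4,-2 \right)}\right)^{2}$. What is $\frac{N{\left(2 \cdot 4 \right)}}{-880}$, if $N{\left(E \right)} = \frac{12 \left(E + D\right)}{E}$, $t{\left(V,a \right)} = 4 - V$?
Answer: $- \frac{81}{440} \approx -0.18409$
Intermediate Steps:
$D = 100$ ($D = \left(2 + \left(4 - -4\right)\right)^{2} = \left(2 + \left(4 + 4\right)\right)^{2} = \left(2 + 8\right)^{2} = 10^{2} = 100$)
$N{\left(E \right)} = \frac{1200 + 12 E}{E}$ ($N{\left(E \right)} = \frac{12 \left(E + 100\right)}{E} = \frac{12 \left(100 + E\right)}{E} = \frac{1200 + 12 E}{E}$)
$\frac{N{\left(2 \cdot 4 \right)}}{-880} = \frac{12 + \frac{1200}{2 \cdot 4}}{-880} = \left(12 + \frac{1200}{8}\right) \left(- \frac{1}{880}\right) = \left(12 + 1200 \cdot \frac{1}{8}\right) \left(- \frac{1}{880}\right) = \left(12 + 150\right) \left(- \frac{1}{880}\right) = 162 \left(- \frac{1}{880}\right) = - \frac{81}{440}$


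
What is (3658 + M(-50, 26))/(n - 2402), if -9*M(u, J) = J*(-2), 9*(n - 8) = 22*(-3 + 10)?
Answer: -16487/10696 ≈ -1.5414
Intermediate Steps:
n = 226/9 (n = 8 + (22*(-3 + 10))/9 = 8 + (22*7)/9 = 8 + (⅑)*154 = 8 + 154/9 = 226/9 ≈ 25.111)
M(u, J) = 2*J/9 (M(u, J) = -J*(-2)/9 = -(-2)*J/9 = 2*J/9)
(3658 + M(-50, 26))/(n - 2402) = (3658 + (2/9)*26)/(226/9 - 2402) = (3658 + 52/9)/(-21392/9) = (32974/9)*(-9/21392) = -16487/10696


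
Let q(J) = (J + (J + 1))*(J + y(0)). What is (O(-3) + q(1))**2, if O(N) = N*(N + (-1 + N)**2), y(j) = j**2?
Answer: 1296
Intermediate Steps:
q(J) = J*(1 + 2*J) (q(J) = (J + (J + 1))*(J + 0**2) = (J + (1 + J))*(J + 0) = (1 + 2*J)*J = J*(1 + 2*J))
(O(-3) + q(1))**2 = (-3*(-3 + (-1 - 3)**2) + 1*(1 + 2*1))**2 = (-3*(-3 + (-4)**2) + 1*(1 + 2))**2 = (-3*(-3 + 16) + 1*3)**2 = (-3*13 + 3)**2 = (-39 + 3)**2 = (-36)**2 = 1296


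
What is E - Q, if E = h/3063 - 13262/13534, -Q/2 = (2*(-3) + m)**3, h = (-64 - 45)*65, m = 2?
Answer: -2721352036/20727321 ≈ -131.29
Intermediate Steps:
h = -7085 (h = -109*65 = -7085)
Q = 128 (Q = -2*(2*(-3) + 2)**3 = -2*(-6 + 2)**3 = -2*(-4)**3 = -2*(-64) = 128)
E = -68254948/20727321 (E = -7085/3063 - 13262/13534 = -7085*1/3063 - 13262*1/13534 = -7085/3063 - 6631/6767 = -68254948/20727321 ≈ -3.2930)
E - Q = -68254948/20727321 - 1*128 = -68254948/20727321 - 128 = -2721352036/20727321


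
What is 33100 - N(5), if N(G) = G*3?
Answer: 33085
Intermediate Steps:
N(G) = 3*G
33100 - N(5) = 33100 - 3*5 = 33100 - 1*15 = 33100 - 15 = 33085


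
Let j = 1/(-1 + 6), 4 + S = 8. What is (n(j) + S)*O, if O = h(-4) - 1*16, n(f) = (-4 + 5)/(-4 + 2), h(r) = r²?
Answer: 0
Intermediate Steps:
S = 4 (S = -4 + 8 = 4)
j = ⅕ (j = 1/5 = ⅕ ≈ 0.20000)
n(f) = -½ (n(f) = 1/(-2) = 1*(-½) = -½)
O = 0 (O = (-4)² - 1*16 = 16 - 16 = 0)
(n(j) + S)*O = (-½ + 4)*0 = (7/2)*0 = 0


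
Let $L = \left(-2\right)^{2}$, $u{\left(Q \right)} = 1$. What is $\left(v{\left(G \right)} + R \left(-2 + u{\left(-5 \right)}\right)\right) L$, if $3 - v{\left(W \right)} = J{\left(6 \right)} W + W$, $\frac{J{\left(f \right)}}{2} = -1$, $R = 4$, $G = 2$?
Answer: $4$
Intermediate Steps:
$J{\left(f \right)} = -2$ ($J{\left(f \right)} = 2 \left(-1\right) = -2$)
$v{\left(W \right)} = 3 + W$ ($v{\left(W \right)} = 3 - \left(- 2 W + W\right) = 3 - - W = 3 + W$)
$L = 4$
$\left(v{\left(G \right)} + R \left(-2 + u{\left(-5 \right)}\right)\right) L = \left(\left(3 + 2\right) + 4 \left(-2 + 1\right)\right) 4 = \left(5 + 4 \left(-1\right)\right) 4 = \left(5 - 4\right) 4 = 1 \cdot 4 = 4$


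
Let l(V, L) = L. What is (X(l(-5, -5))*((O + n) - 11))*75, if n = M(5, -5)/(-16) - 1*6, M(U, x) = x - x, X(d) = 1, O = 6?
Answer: -825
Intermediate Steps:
M(U, x) = 0
n = -6 (n = 0/(-16) - 1*6 = 0*(-1/16) - 6 = 0 - 6 = -6)
(X(l(-5, -5))*((O + n) - 11))*75 = (1*((6 - 6) - 11))*75 = (1*(0 - 11))*75 = (1*(-11))*75 = -11*75 = -825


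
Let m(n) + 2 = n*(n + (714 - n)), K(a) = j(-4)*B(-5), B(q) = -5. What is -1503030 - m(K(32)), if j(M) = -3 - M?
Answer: -1499458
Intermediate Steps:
K(a) = -5 (K(a) = (-3 - 1*(-4))*(-5) = (-3 + 4)*(-5) = 1*(-5) = -5)
m(n) = -2 + 714*n (m(n) = -2 + n*(n + (714 - n)) = -2 + n*714 = -2 + 714*n)
-1503030 - m(K(32)) = -1503030 - (-2 + 714*(-5)) = -1503030 - (-2 - 3570) = -1503030 - 1*(-3572) = -1503030 + 3572 = -1499458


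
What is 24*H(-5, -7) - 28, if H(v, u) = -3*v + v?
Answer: 212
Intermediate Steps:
H(v, u) = -2*v
24*H(-5, -7) - 28 = 24*(-2*(-5)) - 28 = 24*10 - 28 = 240 - 28 = 212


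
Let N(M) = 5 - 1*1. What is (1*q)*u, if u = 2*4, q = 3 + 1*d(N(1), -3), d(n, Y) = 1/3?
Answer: 80/3 ≈ 26.667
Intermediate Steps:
N(M) = 4 (N(M) = 5 - 1 = 4)
d(n, Y) = ⅓
q = 10/3 (q = 3 + 1*(⅓) = 3 + ⅓ = 10/3 ≈ 3.3333)
u = 8
(1*q)*u = (1*(10/3))*8 = (10/3)*8 = 80/3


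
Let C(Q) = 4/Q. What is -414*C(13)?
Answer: -1656/13 ≈ -127.38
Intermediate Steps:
-414*C(13) = -1656/13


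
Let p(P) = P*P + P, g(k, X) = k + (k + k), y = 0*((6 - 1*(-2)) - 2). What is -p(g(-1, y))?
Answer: -6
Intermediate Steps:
y = 0 (y = 0*((6 + 2) - 2) = 0*(8 - 2) = 0*6 = 0)
g(k, X) = 3*k (g(k, X) = k + 2*k = 3*k)
p(P) = P + P² (p(P) = P² + P = P + P²)
-p(g(-1, y)) = -3*(-1)*(1 + 3*(-1)) = -(-3)*(1 - 3) = -(-3)*(-2) = -1*6 = -6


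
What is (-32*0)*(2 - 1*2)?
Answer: 0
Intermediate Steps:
(-32*0)*(2 - 1*2) = 0*(2 - 2) = 0*0 = 0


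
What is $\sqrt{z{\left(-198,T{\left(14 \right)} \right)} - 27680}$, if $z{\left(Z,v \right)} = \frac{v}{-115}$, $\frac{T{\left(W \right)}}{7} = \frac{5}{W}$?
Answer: $\frac{i \sqrt{58570926}}{46} \approx 166.37 i$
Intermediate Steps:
$T{\left(W \right)} = \frac{35}{W}$ ($T{\left(W \right)} = 7 \frac{5}{W} = \frac{35}{W}$)
$z{\left(Z,v \right)} = - \frac{v}{115}$ ($z{\left(Z,v \right)} = v \left(- \frac{1}{115}\right) = - \frac{v}{115}$)
$\sqrt{z{\left(-198,T{\left(14 \right)} \right)} - 27680} = \sqrt{- \frac{35 \cdot \frac{1}{14}}{115} - 27680} = \sqrt{\left(- \frac{1}{115}\right) \frac{5}{2} - 27680} = \sqrt{- \frac{1}{46} - 27680} = \sqrt{- \frac{1273281}{46}} = \frac{i \sqrt{58570926}}{46}$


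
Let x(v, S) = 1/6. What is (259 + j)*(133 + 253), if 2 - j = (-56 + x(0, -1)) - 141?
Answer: 530171/3 ≈ 1.7672e+5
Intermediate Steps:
x(v, S) = ⅙
j = 1193/6 (j = 2 - ((-56 + ⅙) - 141) = 2 - (-335/6 - 141) = 2 - 1*(-1181/6) = 2 + 1181/6 = 1193/6 ≈ 198.83)
(259 + j)*(133 + 253) = (259 + 1193/6)*(133 + 253) = (2747/6)*386 = 530171/3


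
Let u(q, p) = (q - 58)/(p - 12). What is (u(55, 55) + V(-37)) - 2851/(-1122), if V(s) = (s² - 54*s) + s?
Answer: 160778407/48246 ≈ 3332.5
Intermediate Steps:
V(s) = s² - 53*s
u(q, p) = (-58 + q)/(-12 + p)
(u(55, 55) + V(-37)) - 2851/(-1122) = ((-58 + 55)/(-12 + 55) - 37*(-53 - 37)) - 2851/(-1122) = (-3/43 - 37*(-90)) - 2851*(-1/1122) = ((1/43)*(-3) + 3330) + 2851/1122 = (-3/43 + 3330) + 2851/1122 = 143187/43 + 2851/1122 = 160778407/48246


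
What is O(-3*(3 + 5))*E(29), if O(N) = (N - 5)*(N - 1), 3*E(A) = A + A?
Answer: 42050/3 ≈ 14017.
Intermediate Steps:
E(A) = 2*A/3 (E(A) = (A + A)/3 = (2*A)/3 = 2*A/3)
O(N) = (-1 + N)*(-5 + N) (O(N) = (-5 + N)*(-1 + N) = (-1 + N)*(-5 + N))
O(-3*(3 + 5))*E(29) = (5 + (-3*(3 + 5))² - (-18)*(3 + 5))*((⅔)*29) = (5 + (-3*8)² - (-18)*8)*(58/3) = (5 + (-24)² - 6*(-24))*(58/3) = (5 + 576 + 144)*(58/3) = 725*(58/3) = 42050/3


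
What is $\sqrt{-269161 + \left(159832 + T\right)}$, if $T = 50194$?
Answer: $i \sqrt{59135} \approx 243.18 i$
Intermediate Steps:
$\sqrt{-269161 + \left(159832 + T\right)} = \sqrt{-269161 + \left(159832 + 50194\right)} = \sqrt{-269161 + 210026} = \sqrt{-59135} = i \sqrt{59135}$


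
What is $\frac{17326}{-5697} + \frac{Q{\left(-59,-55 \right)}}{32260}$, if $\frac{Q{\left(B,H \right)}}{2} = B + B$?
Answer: $- \frac{140070313}{45946305} \approx -3.0486$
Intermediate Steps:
$Q{\left(B,H \right)} = 4 B$ ($Q{\left(B,H \right)} = 2 \left(B + B\right) = 2 \cdot 2 B = 4 B$)
$\frac{17326}{-5697} + \frac{Q{\left(-59,-55 \right)}}{32260} = \frac{17326}{-5697} + \frac{4 \left(-59\right)}{32260} = 17326 \left(- \frac{1}{5697}\right) - \frac{59}{8065} = - \frac{17326}{5697} - \frac{59}{8065} = - \frac{140070313}{45946305}$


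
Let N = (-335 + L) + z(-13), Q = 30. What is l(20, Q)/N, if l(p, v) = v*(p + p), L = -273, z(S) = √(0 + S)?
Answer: -729600/369677 - 1200*I*√13/369677 ≈ -1.9736 - 0.011704*I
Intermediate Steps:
z(S) = √S
l(p, v) = 2*p*v (l(p, v) = v*(2*p) = 2*p*v)
N = -608 + I*√13 (N = (-335 - 273) + √(-13) = -608 + I*√13 ≈ -608.0 + 3.6056*I)
l(20, Q)/N = (2*20*30)/(-608 + I*√13) = 1200/(-608 + I*√13)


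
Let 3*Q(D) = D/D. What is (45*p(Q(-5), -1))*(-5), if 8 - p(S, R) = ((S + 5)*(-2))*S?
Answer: -2600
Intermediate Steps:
Q(D) = ⅓ (Q(D) = (D/D)/3 = (⅓)*1 = ⅓)
p(S, R) = 8 - S*(-10 - 2*S) (p(S, R) = 8 - (S + 5)*(-2)*S = 8 - (5 + S)*(-2)*S = 8 - (-10 - 2*S)*S = 8 - S*(-10 - 2*S))
(45*p(Q(-5), -1))*(-5) = (45*(8 + 2*(⅓)² + 10*(⅓)))*(-5) = (45*(8 + 2*(⅑) + 10/3))*(-5) = (45*(8 + 2/9 + 10/3))*(-5) = (45*(104/9))*(-5) = 520*(-5) = -2600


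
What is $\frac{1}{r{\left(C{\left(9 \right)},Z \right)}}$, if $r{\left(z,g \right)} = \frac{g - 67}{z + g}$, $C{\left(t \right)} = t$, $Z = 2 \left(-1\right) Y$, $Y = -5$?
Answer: $- \frac{1}{3} \approx -0.33333$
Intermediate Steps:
$Z = 10$ ($Z = 2 \left(-1\right) \left(-5\right) = \left(-2\right) \left(-5\right) = 10$)
$r{\left(z,g \right)} = \frac{-67 + g}{g + z}$
$\frac{1}{r{\left(C{\left(9 \right)},Z \right)}} = \frac{1}{\frac{1}{10 + 9} \left(-67 + 10\right)} = \frac{1}{\frac{1}{19} \left(-57\right)} = \frac{1}{-3} = - \frac{1}{3}$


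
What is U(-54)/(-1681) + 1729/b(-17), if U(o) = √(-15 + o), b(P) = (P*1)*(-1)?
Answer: 1729/17 - I*√69/1681 ≈ 101.71 - 0.0049415*I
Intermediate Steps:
b(P) = -P (b(P) = P*(-1) = -P)
U(-54)/(-1681) + 1729/b(-17) = √(-15 - 54)/(-1681) + 1729/((-1*(-17))) = √(-69)*(-1/1681) + 1729/17 = (I*√69)*(-1/1681) + 1729*(1/17) = -I*√69/1681 + 1729/17 = 1729/17 - I*√69/1681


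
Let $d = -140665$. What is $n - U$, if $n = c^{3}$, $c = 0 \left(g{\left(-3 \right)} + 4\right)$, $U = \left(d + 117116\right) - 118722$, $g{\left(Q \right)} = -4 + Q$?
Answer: $142271$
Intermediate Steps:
$U = -142271$ ($U = \left(-140665 + 117116\right) - 118722 = -23549 - 118722 = -142271$)
$c = 0$ ($c = 0 \left(\left(-4 - 3\right) + 4\right) = 0 \left(-7 + 4\right) = 0 \left(-3\right) = 0$)
$n = 0$ ($n = 0^{3} = 0$)
$n - U = 0 - -142271 = 0 + 142271 = 142271$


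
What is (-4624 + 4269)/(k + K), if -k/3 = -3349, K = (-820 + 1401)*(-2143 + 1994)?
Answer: 355/76522 ≈ 0.0046392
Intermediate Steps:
K = -86569 (K = 581*(-149) = -86569)
k = 10047 (k = -3*(-3349) = 10047)
(-4624 + 4269)/(k + K) = (-4624 + 4269)/(10047 - 86569) = -355/(-76522) = -355*(-1/76522) = 355/76522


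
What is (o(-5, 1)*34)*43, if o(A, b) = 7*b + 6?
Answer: 19006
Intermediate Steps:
o(A, b) = 6 + 7*b
(o(-5, 1)*34)*43 = ((6 + 7*1)*34)*43 = ((6 + 7)*34)*43 = (13*34)*43 = 442*43 = 19006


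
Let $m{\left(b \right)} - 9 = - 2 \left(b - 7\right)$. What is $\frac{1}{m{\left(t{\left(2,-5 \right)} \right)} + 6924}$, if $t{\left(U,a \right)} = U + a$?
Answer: $\frac{1}{6953} \approx 0.00014382$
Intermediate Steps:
$m{\left(b \right)} = 23 - 2 b$ ($m{\left(b \right)} = 9 - 2 \left(b - 7\right) = 9 - 2 \left(-7 + b\right) = 9 - \left(-14 + 2 b\right) = 23 - 2 b$)
$\frac{1}{m{\left(t{\left(2,-5 \right)} \right)} + 6924} = \frac{1}{\left(23 - 2 \left(2 - 5\right)\right) + 6924} = \frac{1}{\left(23 - -6\right) + 6924} = \frac{1}{\left(23 + 6\right) + 6924} = \frac{1}{29 + 6924} = \frac{1}{6953}$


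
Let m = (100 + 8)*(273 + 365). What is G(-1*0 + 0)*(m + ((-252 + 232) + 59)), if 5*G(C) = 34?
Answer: 2344062/5 ≈ 4.6881e+5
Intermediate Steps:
G(C) = 34/5 (G(C) = (⅕)*34 = 34/5)
m = 68904 (m = 108*638 = 68904)
G(-1*0 + 0)*(m + ((-252 + 232) + 59)) = 34*(68904 + ((-252 + 232) + 59))/5 = 34*(68904 + (-20 + 59))/5 = 34*(68904 + 39)/5 = (34/5)*68943 = 2344062/5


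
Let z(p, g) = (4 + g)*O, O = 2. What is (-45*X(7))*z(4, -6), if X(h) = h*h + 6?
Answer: 9900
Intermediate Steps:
X(h) = 6 + h**2 (X(h) = h**2 + 6 = 6 + h**2)
z(p, g) = 8 + 2*g (z(p, g) = (4 + g)*2 = 8 + 2*g)
(-45*X(7))*z(4, -6) = (-45*(6 + 7**2))*(8 + 2*(-6)) = (-45*(6 + 49))*(8 - 12) = -45*55*(-4) = -2475*(-4) = 9900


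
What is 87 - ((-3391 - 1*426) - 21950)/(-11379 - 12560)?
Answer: 2056926/23939 ≈ 85.924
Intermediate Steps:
87 - ((-3391 - 1*426) - 21950)/(-11379 - 12560) = 87 - ((-3391 - 426) - 21950)/(-23939) = 87 - (-3817 - 21950)*(-1)/23939 = 87 - (-25767)*(-1)/23939 = 87 - 1*25767/23939 = 87 - 25767/23939 = 2056926/23939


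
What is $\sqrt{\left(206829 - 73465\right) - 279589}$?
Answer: $5 i \sqrt{5849} \approx 382.39 i$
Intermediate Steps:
$\sqrt{\left(206829 - 73465\right) - 279589} = \sqrt{133364 - 279589} = \sqrt{-146225} = 5 i \sqrt{5849}$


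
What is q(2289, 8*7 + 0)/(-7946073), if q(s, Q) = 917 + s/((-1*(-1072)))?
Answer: -985313/8518190256 ≈ -0.00011567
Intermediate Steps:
q(s, Q) = 917 + s/1072
q(2289, 8*7 + 0)/(-7946073) = (917 + (1/1072)*2289)/(-7946073) = (917 + 2289/1072)*(-1/7946073) = (985313/1072)*(-1/7946073) = -985313/8518190256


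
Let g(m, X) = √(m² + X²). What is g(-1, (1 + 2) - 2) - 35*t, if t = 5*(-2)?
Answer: 350 + √2 ≈ 351.41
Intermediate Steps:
t = -10
g(m, X) = √(X² + m²)
g(-1, (1 + 2) - 2) - 35*t = √(((1 + 2) - 2)² + (-1)²) - 35*(-10) = √((3 - 2)² + 1) + 350 = √(1² + 1) + 350 = √(1 + 1) + 350 = √2 + 350 = 350 + √2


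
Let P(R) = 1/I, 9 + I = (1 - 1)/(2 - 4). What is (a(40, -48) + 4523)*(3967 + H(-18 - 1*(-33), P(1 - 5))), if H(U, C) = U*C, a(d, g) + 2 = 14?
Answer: 53948360/3 ≈ 1.7983e+7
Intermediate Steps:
a(d, g) = 12 (a(d, g) = -2 + 14 = 12)
I = -9 (I = -9 + (1 - 1)/(2 - 4) = -9 + 0/(-2) = -9 + 0*(-1/2) = -9 + 0 = -9)
P(R) = -1/9 (P(R) = 1/(-9) = -1/9)
H(U, C) = C*U
(a(40, -48) + 4523)*(3967 + H(-18 - 1*(-33), P(1 - 5))) = (12 + 4523)*(3967 - (-18 - 1*(-33))/9) = 4535*(3967 - (-18 + 33)/9) = 4535*(3967 - 1/9*15) = 4535*(3967 - 5/3) = 4535*(11896/3) = 53948360/3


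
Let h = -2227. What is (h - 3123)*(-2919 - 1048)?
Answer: 21223450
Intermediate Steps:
(h - 3123)*(-2919 - 1048) = (-2227 - 3123)*(-2919 - 1048) = -5350*(-3967) = 21223450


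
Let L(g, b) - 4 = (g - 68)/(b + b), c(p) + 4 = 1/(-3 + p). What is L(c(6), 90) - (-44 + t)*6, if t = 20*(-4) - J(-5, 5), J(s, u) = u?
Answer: 83981/108 ≈ 777.60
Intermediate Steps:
c(p) = -4 + 1/(-3 + p)
t = -85 (t = 20*(-4) - 1*5 = -80 - 5 = -85)
L(g, b) = 4 + (-68 + g)/(2*b) (L(g, b) = 4 + (g - 68)/(b + b) = 4 + (-68 + g)/((2*b)) = 4 + (-68 + g)*(1/(2*b)) = 4 + (-68 + g)/(2*b))
L(c(6), 90) - (-44 + t)*6 = (1/2)*(-68 + (13 - 4*6)/(-3 + 6) + 8*90)/90 - (-44 - 85)*6 = (1/2)*(1/90)*(-68 + (13 - 24)/3 + 720) - (-129)*6 = (1/2)*(1/90)*(-68 + (1/3)*(-11) + 720) - 1*(-774) = (1/2)*(1/90)*(-68 - 11/3 + 720) + 774 = (1/2)*(1/90)*(1945/3) + 774 = 389/108 + 774 = 83981/108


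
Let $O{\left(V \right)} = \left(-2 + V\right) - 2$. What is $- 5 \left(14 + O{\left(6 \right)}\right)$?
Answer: $-80$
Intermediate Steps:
$O{\left(V \right)} = -4 + V$
$- 5 \left(14 + O{\left(6 \right)}\right) = - 5 \left(14 + \left(-4 + 6\right)\right) = - 5 \left(14 + 2\right) = \left(-5\right) 16 = -80$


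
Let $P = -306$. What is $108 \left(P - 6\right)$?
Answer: $-33696$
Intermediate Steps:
$108 \left(P - 6\right) = 108 \left(-306 - 6\right) = 108 \left(-312\right) = -33696$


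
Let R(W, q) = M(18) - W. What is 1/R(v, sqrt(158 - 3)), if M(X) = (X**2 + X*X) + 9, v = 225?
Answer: 1/432 ≈ 0.0023148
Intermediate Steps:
M(X) = 9 + 2*X**2 (M(X) = (X**2 + X**2) + 9 = 2*X**2 + 9 = 9 + 2*X**2)
R(W, q) = 657 - W (R(W, q) = (9 + 2*18**2) - W = (9 + 2*324) - W = (9 + 648) - W = 657 - W)
1/R(v, sqrt(158 - 3)) = 1/(657 - 1*225) = 1/(657 - 225) = 1/432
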